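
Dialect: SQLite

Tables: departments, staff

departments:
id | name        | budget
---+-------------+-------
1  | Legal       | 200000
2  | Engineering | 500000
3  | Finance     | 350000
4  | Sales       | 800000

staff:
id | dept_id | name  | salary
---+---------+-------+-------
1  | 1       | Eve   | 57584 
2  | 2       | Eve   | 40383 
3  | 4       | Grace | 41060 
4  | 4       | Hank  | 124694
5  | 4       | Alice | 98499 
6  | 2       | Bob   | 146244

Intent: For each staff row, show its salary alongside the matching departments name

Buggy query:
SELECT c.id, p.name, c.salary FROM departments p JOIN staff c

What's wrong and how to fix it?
Bug: Missing join condition: each staff row is matched to all departments rows instead of just its own

Fix: Specify the join condition linking the foreign key to the parent id

Corrected query:
SELECT c.id, p.name, c.salary FROM departments p JOIN staff c ON c.dept_id = p.id

Result:
id | name        | salary
---+-------------+-------
1  | Legal       | 57584 
2  | Engineering | 40383 
3  | Sales       | 41060 
4  | Sales       | 124694
5  | Sales       | 98499 
6  | Engineering | 146244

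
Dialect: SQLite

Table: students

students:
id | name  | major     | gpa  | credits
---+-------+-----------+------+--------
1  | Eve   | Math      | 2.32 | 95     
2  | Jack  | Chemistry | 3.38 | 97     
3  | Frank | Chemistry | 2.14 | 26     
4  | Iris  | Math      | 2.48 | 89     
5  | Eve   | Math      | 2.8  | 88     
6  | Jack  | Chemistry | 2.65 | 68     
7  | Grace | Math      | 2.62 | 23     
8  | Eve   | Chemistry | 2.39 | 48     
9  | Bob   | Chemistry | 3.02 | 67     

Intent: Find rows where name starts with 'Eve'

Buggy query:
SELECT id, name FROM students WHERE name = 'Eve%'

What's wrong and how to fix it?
Bug: '=' compares the literal string including the % character; pattern matching needs LIKE

Fix: Replace '=' with LIKE so 'Eve%' is treated as a pattern

Corrected query:
SELECT id, name FROM students WHERE name LIKE 'Eve%'

Result:
id | name
---+-----
1  | Eve 
5  | Eve 
8  | Eve 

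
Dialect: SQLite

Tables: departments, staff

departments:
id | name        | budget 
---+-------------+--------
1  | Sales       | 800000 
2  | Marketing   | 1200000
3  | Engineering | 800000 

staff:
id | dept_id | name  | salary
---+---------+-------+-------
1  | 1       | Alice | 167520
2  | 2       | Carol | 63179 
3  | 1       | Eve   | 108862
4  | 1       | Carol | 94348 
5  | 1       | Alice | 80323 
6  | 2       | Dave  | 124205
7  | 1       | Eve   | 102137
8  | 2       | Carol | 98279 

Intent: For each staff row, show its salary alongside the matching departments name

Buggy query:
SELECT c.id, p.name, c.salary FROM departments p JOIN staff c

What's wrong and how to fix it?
Bug: Missing join condition: each staff row is matched to all departments rows instead of just its own

Fix: Specify the join condition linking the foreign key to the parent id

Corrected query:
SELECT c.id, p.name, c.salary FROM departments p JOIN staff c ON c.dept_id = p.id

Result:
id | name      | salary
---+-----------+-------
1  | Sales     | 167520
2  | Marketing | 63179 
3  | Sales     | 108862
4  | Sales     | 94348 
5  | Sales     | 80323 
6  | Marketing | 124205
7  | Sales     | 102137
8  | Marketing | 98279 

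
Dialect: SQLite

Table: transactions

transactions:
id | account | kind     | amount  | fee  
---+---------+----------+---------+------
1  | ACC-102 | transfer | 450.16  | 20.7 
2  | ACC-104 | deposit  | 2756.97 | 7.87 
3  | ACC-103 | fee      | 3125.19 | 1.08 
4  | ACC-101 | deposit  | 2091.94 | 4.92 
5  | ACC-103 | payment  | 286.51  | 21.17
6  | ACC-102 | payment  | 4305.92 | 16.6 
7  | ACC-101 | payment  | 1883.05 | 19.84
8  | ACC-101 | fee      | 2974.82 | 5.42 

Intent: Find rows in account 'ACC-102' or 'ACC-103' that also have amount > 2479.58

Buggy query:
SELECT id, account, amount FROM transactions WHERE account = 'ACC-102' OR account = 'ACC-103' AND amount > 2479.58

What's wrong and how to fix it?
Bug: Without parentheses, AND is evaluated before OR, so the amount filter only applies to the 'ACC-103' branch

Fix: Add parentheses around the OR so the AND applies to both alternatives

Corrected query:
SELECT id, account, amount FROM transactions WHERE (account = 'ACC-102' OR account = 'ACC-103') AND amount > 2479.58

Result:
id | account | amount 
---+---------+--------
3  | ACC-103 | 3125.19
6  | ACC-102 | 4305.92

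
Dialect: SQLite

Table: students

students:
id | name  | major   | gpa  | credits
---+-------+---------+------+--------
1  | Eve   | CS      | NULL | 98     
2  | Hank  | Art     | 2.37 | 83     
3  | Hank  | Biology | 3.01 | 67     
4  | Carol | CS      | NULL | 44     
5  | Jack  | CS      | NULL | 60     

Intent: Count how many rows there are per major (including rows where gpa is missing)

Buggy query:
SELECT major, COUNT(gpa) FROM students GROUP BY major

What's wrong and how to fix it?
Bug: COUNT(gpa) skips NULLs, so groups with missing gpa are undercounted

Fix: Use COUNT(*) to count all rows regardless of NULL

Corrected query:
SELECT major, COUNT(*) FROM students GROUP BY major

Result:
major   | COUNT(*)
--------+---------
Art     | 1       
Biology | 1       
CS      | 3       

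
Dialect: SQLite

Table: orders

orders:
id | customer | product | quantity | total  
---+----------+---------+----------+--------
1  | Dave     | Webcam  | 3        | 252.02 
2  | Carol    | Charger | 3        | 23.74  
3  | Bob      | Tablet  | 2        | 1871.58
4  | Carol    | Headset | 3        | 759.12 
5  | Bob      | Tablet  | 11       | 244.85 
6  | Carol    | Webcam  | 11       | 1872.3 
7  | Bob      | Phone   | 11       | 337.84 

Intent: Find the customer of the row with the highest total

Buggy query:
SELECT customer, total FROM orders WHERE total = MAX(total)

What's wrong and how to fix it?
Bug: WHERE is evaluated per row; an aggregate over the whole table isn't defined there

Fix: Use a subquery: WHERE total = (SELECT MAX(total) FROM orders)

Corrected query:
SELECT customer, total FROM orders WHERE total = (SELECT MAX(total) FROM orders)

Result:
customer | total 
---------+-------
Carol    | 1872.3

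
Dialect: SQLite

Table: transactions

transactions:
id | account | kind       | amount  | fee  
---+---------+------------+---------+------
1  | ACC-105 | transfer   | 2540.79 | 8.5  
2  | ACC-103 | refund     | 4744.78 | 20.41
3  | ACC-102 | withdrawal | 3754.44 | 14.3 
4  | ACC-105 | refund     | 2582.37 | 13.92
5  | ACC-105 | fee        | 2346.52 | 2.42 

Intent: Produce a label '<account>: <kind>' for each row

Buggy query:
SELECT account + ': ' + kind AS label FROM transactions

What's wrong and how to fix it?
Bug: SQLite uses || for string concatenation; + coerces text to numbers (yielding 0)

Fix: Replace + with || to concatenate text

Corrected query:
SELECT account || ': ' || kind AS label FROM transactions

Result:
label              
-------------------
ACC-105: transfer  
ACC-103: refund    
ACC-102: withdrawal
ACC-105: refund    
ACC-105: fee       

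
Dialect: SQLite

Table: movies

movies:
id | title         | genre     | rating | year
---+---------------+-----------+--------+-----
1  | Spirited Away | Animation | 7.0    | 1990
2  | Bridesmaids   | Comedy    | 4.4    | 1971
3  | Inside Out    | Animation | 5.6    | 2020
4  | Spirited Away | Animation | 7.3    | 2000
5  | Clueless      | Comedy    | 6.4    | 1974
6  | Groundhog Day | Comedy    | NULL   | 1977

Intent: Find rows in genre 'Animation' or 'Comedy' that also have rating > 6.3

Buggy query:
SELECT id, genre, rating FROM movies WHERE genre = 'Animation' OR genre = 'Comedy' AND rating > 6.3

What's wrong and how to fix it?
Bug: AND binds tighter than OR, so this parses as genre = 'Animation' OR (genre = 'Comedy' AND rating > 6.3)

Fix: Add parentheses around the OR so the AND applies to both alternatives

Corrected query:
SELECT id, genre, rating FROM movies WHERE (genre = 'Animation' OR genre = 'Comedy') AND rating > 6.3

Result:
id | genre     | rating
---+-----------+-------
1  | Animation | 7     
4  | Animation | 7.3   
5  | Comedy    | 6.4   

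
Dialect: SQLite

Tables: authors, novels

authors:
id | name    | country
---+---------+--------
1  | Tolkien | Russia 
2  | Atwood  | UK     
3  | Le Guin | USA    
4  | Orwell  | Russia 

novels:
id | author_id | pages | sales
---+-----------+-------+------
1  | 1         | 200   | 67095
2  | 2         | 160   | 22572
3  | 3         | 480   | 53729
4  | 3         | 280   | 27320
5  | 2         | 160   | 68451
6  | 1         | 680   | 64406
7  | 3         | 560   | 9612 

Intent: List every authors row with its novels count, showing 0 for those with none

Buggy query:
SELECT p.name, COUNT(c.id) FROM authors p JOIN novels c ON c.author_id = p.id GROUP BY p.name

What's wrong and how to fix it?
Bug: INNER JOIN drops authors rows that have no matching novels rows

Fix: Switch to LEFT JOIN to retain unmatched parent rows

Corrected query:
SELECT p.name, COUNT(c.id) FROM authors p LEFT JOIN novels c ON c.author_id = p.id GROUP BY p.name

Result:
name    | COUNT(c.id)
--------+------------
Atwood  | 2          
Le Guin | 3          
Orwell  | 0          
Tolkien | 2          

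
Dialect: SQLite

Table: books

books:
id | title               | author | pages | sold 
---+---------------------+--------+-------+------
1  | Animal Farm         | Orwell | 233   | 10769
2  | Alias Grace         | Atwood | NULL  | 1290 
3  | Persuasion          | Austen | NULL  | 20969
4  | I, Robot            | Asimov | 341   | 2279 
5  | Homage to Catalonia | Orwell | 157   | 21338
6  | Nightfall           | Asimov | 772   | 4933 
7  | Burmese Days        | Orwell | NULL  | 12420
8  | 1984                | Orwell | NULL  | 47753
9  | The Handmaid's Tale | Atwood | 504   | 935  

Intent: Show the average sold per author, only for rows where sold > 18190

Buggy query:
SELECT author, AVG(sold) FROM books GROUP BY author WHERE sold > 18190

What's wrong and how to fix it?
Bug: Row-level WHERE must come before GROUP BY in the clause order

Fix: Move the WHERE clause before GROUP BY

Corrected query:
SELECT author, AVG(sold) FROM books WHERE sold > 18190 GROUP BY author

Result:
author | AVG(sold)
-------+----------
Austen | 20969    
Orwell | 34545.5  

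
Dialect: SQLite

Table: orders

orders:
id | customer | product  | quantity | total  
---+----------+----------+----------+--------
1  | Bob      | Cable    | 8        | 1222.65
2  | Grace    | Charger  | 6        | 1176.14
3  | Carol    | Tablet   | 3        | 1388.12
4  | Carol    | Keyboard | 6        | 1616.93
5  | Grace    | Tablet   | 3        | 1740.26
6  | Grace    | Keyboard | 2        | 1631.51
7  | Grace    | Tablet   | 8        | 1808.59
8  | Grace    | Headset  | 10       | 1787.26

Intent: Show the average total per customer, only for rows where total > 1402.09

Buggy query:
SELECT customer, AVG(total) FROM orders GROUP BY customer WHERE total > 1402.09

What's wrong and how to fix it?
Bug: Row-level WHERE must come before GROUP BY in the clause order

Fix: Place WHERE between FROM and GROUP BY

Corrected query:
SELECT customer, AVG(total) FROM orders WHERE total > 1402.09 GROUP BY customer

Result:
customer | AVG(total)
---------+-----------
Carol    | 1616.93   
Grace    | 1741.905  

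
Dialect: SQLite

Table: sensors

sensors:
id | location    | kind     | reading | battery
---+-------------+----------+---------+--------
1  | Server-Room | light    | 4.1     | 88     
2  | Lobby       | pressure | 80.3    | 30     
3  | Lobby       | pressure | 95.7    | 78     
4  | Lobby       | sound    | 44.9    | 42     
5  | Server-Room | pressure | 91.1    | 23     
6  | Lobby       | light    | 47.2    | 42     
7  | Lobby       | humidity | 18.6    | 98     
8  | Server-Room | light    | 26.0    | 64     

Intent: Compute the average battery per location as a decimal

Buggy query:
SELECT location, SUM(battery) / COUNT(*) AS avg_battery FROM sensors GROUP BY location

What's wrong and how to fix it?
Bug: SUM(battery) and COUNT(*) are both integers; the division truncates the fractional part

Fix: Cast one side to REAL so the division keeps the fractional part

Corrected query:
SELECT location, SUM(battery) * 1.0 / COUNT(*) AS avg_battery FROM sensors GROUP BY location

Result:
location    | avg_battery
------------+------------
Lobby       | 58         
Server-Room | 58.333333  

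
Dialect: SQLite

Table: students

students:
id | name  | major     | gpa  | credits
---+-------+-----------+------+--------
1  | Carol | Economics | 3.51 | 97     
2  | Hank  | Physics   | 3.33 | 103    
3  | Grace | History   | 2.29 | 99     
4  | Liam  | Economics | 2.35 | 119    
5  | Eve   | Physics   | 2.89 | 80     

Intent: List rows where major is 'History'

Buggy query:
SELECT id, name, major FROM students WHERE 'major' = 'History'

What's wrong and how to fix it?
Bug: Single quotes denote string literals in SQL; the column name is being compared as a constant string

Fix: Remove the quotes around the column name (or use double quotes for an identifier)

Corrected query:
SELECT id, name, major FROM students WHERE major = 'History'

Result:
id | name  | major  
---+-------+--------
3  | Grace | History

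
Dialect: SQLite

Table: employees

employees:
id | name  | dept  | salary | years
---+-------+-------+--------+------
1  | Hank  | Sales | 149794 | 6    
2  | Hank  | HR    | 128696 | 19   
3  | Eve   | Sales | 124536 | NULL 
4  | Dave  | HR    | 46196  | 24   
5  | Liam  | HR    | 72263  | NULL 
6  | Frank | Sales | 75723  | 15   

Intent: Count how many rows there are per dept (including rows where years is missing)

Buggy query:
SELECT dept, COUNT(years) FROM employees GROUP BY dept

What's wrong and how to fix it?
Bug: COUNT(years) skips NULLs, so groups with missing years are undercounted

Fix: Use COUNT(*) to count all rows regardless of NULL

Corrected query:
SELECT dept, COUNT(*) FROM employees GROUP BY dept

Result:
dept  | COUNT(*)
------+---------
HR    | 3       
Sales | 3       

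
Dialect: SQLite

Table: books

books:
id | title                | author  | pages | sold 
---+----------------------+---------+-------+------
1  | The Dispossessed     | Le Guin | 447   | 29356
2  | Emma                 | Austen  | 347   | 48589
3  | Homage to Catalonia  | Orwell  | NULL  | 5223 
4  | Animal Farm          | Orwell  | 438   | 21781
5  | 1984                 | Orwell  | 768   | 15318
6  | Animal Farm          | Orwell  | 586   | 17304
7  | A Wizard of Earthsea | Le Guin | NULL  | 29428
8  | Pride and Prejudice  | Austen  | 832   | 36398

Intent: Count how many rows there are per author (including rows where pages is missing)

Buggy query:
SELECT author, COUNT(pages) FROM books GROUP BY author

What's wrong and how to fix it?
Bug: COUNT(column) counts non-NULL values only; rows with NULL pages aren't counted

Fix: Replace COUNT(pages) with COUNT(*)

Corrected query:
SELECT author, COUNT(*) FROM books GROUP BY author

Result:
author  | COUNT(*)
--------+---------
Austen  | 2       
Le Guin | 2       
Orwell  | 4       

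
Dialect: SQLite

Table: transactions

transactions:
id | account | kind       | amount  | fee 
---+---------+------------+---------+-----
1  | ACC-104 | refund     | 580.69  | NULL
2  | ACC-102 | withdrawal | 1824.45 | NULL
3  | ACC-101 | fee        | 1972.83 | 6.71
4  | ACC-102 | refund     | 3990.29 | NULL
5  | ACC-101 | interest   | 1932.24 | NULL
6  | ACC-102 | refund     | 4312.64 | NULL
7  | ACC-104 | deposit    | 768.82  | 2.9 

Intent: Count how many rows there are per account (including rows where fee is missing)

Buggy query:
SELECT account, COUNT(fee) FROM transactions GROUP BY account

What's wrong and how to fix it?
Bug: COUNT(column) counts non-NULL values only; rows with NULL fee aren't counted

Fix: Replace COUNT(fee) with COUNT(*)

Corrected query:
SELECT account, COUNT(*) FROM transactions GROUP BY account

Result:
account | COUNT(*)
--------+---------
ACC-101 | 2       
ACC-102 | 3       
ACC-104 | 2       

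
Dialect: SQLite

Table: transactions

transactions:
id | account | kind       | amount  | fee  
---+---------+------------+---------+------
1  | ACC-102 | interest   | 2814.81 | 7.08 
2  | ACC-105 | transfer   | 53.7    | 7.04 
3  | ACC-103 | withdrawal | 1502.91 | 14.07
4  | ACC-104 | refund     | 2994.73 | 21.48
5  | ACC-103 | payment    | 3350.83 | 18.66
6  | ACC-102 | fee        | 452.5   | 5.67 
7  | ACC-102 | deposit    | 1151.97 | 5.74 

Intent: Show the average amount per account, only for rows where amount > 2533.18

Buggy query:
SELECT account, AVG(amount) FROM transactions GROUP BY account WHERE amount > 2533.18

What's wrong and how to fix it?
Bug: WHERE cannot follow GROUP BY

Fix: Move the WHERE clause before GROUP BY

Corrected query:
SELECT account, AVG(amount) FROM transactions WHERE amount > 2533.18 GROUP BY account

Result:
account | AVG(amount)
--------+------------
ACC-102 | 2814.81    
ACC-103 | 3350.83    
ACC-104 | 2994.73    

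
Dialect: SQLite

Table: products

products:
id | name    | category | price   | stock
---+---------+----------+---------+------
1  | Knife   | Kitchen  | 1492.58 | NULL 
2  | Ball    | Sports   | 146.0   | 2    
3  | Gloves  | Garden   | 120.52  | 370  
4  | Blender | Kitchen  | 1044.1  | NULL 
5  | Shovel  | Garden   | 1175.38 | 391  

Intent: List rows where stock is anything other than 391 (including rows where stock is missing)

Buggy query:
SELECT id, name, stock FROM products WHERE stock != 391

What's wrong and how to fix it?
Bug: 'stock != 391' is unknown when stock is NULL, so NULL rows are silently excluded

Fix: Handle NULL separately with IS NULL alongside the inequality

Corrected query:
SELECT id, name, stock FROM products WHERE stock != 391 OR stock IS NULL

Result:
id | name    | stock
---+---------+------
1  | Knife   | NULL 
2  | Ball    | 2    
3  | Gloves  | 370  
4  | Blender | NULL 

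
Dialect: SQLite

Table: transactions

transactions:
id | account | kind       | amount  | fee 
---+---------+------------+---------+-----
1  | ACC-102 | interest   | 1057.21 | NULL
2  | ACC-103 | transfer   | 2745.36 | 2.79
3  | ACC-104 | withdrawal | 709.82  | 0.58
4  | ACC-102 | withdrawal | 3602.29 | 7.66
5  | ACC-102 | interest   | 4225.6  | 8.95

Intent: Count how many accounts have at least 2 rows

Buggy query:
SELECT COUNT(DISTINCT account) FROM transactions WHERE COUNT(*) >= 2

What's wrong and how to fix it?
Bug: COUNT(*) cannot appear in WHERE; the per-group count doesn't exist yet

Fix: Group first with HAVING COUNT(*) >= 2, then COUNT the resulting groups

Corrected query:
SELECT COUNT(*) FROM (SELECT account FROM transactions GROUP BY account HAVING COUNT(*) >= 2)

Result:
COUNT(*)
--------
1       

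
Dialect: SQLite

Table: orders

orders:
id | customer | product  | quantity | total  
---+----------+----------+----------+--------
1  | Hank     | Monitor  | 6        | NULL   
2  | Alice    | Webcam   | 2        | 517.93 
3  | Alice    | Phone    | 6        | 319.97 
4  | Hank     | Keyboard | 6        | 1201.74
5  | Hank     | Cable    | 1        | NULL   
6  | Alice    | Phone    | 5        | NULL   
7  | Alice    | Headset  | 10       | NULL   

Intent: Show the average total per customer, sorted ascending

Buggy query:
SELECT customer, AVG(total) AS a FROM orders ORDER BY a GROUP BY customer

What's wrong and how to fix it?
Bug: ORDER BY appears before GROUP BY; SQL clause order requires GROUP BY first

Fix: Move ORDER BY to the end, after GROUP BY

Corrected query:
SELECT customer, AVG(total) AS a FROM orders GROUP BY customer ORDER BY a

Result:
customer | a      
---------+--------
Alice    | 418.95 
Hank     | 1201.74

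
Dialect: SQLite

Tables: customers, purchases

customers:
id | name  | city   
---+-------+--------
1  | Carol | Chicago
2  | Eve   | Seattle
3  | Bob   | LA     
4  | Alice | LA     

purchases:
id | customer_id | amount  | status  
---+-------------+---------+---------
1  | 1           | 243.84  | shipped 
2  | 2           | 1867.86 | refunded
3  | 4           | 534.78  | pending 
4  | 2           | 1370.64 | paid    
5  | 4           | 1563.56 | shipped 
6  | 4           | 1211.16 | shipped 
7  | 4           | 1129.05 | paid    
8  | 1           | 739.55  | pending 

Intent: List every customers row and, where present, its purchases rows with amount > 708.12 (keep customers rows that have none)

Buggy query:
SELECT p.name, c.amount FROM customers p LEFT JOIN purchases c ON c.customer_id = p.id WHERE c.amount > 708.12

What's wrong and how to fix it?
Bug: Filtering c.amount in WHERE discards the NULL rows produced by LEFT JOIN, turning it into an inner join

Fix: Move the right-table condition into the ON clause so unmatched parents are kept

Corrected query:
SELECT p.name, c.amount FROM customers p LEFT JOIN purchases c ON c.customer_id = p.id AND c.amount > 708.12

Result:
name  | amount 
------+--------
Carol | 739.55 
Eve   | 1370.64
Eve   | 1867.86
Bob   | NULL   
Alice | 1129.05
Alice | 1211.16
Alice | 1563.56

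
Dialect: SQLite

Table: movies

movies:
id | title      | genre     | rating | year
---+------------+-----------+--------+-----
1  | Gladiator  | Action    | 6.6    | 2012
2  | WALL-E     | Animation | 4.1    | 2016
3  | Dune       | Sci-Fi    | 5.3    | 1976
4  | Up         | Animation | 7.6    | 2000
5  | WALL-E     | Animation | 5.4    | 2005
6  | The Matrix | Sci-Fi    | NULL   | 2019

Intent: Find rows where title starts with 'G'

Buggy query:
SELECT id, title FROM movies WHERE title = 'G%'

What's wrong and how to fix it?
Bug: '=' compares the literal string including the % character; pattern matching needs LIKE

Fix: Replace '=' with LIKE so 'G%' is treated as a pattern

Corrected query:
SELECT id, title FROM movies WHERE title LIKE 'G%'

Result:
id | title    
---+----------
1  | Gladiator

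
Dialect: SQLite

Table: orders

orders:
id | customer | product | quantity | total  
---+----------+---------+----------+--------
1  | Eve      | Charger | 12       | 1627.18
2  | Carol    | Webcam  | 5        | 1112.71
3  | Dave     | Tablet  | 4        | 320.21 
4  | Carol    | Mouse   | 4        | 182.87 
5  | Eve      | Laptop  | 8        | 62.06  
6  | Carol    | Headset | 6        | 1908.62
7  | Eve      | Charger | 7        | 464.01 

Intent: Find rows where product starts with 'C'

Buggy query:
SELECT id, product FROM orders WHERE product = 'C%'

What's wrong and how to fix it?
Bug: Wildcards only work with LIKE; '=' treats '%' as a literal character

Fix: Replace '=' with LIKE so 'C%' is treated as a pattern

Corrected query:
SELECT id, product FROM orders WHERE product LIKE 'C%'

Result:
id | product
---+--------
1  | Charger
7  | Charger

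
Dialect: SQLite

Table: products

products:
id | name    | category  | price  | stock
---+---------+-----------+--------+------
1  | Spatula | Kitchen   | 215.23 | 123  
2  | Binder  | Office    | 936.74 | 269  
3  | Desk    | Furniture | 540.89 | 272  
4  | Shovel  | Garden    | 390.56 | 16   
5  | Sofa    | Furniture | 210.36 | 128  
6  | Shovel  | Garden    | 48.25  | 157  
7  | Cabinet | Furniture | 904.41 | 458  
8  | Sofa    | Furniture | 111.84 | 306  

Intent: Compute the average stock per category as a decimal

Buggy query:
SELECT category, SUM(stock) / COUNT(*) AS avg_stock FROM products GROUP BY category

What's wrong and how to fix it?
Bug: Both operands are integers, so '/' performs integer division and truncates

Fix: Cast one side to REAL so the division keeps the fractional part

Corrected query:
SELECT category, SUM(stock) * 1.0 / COUNT(*) AS avg_stock FROM products GROUP BY category

Result:
category  | avg_stock
----------+----------
Furniture | 291      
Garden    | 86.5     
Kitchen   | 123      
Office    | 269      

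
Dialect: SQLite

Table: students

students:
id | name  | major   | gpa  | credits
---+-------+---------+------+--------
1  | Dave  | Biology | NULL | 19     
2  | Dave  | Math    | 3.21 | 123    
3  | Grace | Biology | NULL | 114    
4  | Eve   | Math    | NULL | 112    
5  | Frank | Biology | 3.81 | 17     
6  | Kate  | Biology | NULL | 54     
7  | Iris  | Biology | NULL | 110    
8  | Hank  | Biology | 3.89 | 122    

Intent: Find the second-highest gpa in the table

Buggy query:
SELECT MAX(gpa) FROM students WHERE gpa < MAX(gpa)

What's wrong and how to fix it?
Bug: MAX(gpa) on the right of the comparison is an aggregate-in-WHERE error

Fix: Put the inner MAX in a scalar subquery

Corrected query:
SELECT MAX(gpa) FROM students WHERE gpa < (SELECT MAX(gpa) FROM students)

Result:
MAX(gpa)
--------
3.81    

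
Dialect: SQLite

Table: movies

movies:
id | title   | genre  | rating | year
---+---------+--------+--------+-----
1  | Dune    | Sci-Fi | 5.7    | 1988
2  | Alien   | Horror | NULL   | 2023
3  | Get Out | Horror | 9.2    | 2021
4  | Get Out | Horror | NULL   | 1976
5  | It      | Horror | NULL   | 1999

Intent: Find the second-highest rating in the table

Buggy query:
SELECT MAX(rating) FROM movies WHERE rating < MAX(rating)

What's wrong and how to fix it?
Bug: MAX(rating) on the right of the comparison is an aggregate-in-WHERE error

Fix: Put the inner MAX in a scalar subquery

Corrected query:
SELECT MAX(rating) FROM movies WHERE rating < (SELECT MAX(rating) FROM movies)

Result:
MAX(rating)
-----------
5.7        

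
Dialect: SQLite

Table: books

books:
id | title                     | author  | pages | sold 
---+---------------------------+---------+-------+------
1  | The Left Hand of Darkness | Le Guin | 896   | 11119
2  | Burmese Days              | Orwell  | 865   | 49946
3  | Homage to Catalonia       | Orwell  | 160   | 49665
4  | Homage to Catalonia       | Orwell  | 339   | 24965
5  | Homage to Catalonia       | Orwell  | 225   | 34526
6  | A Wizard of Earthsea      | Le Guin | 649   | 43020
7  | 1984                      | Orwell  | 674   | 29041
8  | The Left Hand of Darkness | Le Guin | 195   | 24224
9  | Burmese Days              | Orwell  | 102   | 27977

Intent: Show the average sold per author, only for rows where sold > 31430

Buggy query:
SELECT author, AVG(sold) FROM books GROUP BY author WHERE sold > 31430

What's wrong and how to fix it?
Bug: WHERE cannot follow GROUP BY

Fix: Place WHERE between FROM and GROUP BY

Corrected query:
SELECT author, AVG(sold) FROM books WHERE sold > 31430 GROUP BY author

Result:
author  | AVG(sold)   
--------+-------------
Le Guin | 43020       
Orwell  | 44712.333333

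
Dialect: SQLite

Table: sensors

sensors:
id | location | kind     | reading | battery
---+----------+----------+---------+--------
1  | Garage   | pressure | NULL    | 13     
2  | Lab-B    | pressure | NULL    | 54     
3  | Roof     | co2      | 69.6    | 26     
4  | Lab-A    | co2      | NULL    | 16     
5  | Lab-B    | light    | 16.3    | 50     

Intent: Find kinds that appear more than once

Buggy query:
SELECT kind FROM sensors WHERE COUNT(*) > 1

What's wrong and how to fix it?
Bug: WHERE can't reference COUNT(*); aggregates are computed after WHERE

Fix: Group first, then use HAVING for the count condition

Corrected query:
SELECT kind FROM sensors GROUP BY kind HAVING COUNT(*) > 1

Result:
kind    
--------
co2     
pressure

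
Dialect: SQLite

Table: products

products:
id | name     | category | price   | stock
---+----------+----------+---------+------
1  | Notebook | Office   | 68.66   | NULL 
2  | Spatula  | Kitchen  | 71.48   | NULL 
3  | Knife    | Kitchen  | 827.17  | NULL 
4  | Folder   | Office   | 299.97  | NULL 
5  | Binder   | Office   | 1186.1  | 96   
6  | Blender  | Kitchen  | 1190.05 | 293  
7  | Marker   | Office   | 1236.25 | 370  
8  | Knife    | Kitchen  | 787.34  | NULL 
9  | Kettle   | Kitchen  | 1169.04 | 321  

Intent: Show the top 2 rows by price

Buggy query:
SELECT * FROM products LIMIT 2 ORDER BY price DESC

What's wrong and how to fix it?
Bug: ORDER BY cannot follow LIMIT; LIMIT is the final clause

Fix: Swap the clauses: ORDER BY first, then LIMIT

Corrected query:
SELECT * FROM products ORDER BY price DESC LIMIT 2

Result:
id | name    | category | price   | stock
---+---------+----------+---------+------
7  | Marker  | Office   | 1236.25 | 370  
6  | Blender | Kitchen  | 1190.05 | 293  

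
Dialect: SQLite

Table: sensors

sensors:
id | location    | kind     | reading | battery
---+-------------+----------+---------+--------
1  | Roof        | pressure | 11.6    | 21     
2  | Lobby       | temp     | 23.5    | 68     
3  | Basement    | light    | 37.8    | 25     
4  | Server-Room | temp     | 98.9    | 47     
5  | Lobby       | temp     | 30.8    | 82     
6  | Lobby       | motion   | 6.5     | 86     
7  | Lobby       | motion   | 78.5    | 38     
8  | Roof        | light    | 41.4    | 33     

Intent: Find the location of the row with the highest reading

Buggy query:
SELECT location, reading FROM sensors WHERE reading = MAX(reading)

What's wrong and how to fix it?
Bug: MAX(reading) is an aggregate and cannot be used directly in WHERE

Fix: Wrap MAX in a scalar subquery so WHERE compares against a single value

Corrected query:
SELECT location, reading FROM sensors WHERE reading = (SELECT MAX(reading) FROM sensors)

Result:
location    | reading
------------+--------
Server-Room | 98.9   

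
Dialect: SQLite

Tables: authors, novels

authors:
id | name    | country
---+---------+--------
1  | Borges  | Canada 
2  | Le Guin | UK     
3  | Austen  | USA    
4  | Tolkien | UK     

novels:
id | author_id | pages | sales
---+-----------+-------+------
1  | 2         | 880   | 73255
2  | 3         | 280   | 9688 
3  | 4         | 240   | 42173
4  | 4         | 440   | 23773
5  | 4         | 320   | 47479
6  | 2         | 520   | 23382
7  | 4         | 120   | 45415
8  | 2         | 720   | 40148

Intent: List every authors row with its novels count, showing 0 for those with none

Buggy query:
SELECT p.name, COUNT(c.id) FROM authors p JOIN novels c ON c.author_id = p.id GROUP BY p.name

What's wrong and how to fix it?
Bug: An inner join excludes parents with zero children

Fix: Switch to LEFT JOIN to retain unmatched parent rows

Corrected query:
SELECT p.name, COUNT(c.id) FROM authors p LEFT JOIN novels c ON c.author_id = p.id GROUP BY p.name

Result:
name    | COUNT(c.id)
--------+------------
Austen  | 1          
Borges  | 0          
Le Guin | 3          
Tolkien | 4          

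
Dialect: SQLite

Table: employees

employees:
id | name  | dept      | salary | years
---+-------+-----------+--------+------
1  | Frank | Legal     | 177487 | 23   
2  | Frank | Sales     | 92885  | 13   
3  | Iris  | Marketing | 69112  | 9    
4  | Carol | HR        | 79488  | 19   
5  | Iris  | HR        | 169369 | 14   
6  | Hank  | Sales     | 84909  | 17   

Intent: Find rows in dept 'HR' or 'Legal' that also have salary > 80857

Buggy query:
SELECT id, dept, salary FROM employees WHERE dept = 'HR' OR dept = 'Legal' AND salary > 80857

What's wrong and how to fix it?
Bug: AND binds tighter than OR, so this parses as dept = 'HR' OR (dept = 'Legal' AND salary > 80857)

Fix: Add parentheses around the OR so the AND applies to both alternatives

Corrected query:
SELECT id, dept, salary FROM employees WHERE (dept = 'HR' OR dept = 'Legal') AND salary > 80857

Result:
id | dept  | salary
---+-------+-------
1  | Legal | 177487
5  | HR    | 169369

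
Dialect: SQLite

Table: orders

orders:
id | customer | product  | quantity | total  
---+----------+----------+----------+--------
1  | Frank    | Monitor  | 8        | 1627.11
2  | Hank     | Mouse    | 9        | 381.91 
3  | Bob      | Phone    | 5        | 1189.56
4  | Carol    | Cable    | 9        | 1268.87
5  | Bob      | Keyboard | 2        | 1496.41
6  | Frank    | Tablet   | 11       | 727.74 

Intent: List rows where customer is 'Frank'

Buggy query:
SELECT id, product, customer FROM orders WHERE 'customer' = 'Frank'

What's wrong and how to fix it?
Bug: Single quotes denote string literals in SQL; the column name is being compared as a constant string

Fix: Reference the column as customer without single quotes

Corrected query:
SELECT id, product, customer FROM orders WHERE customer = 'Frank'

Result:
id | product | customer
---+---------+---------
1  | Monitor | Frank   
6  | Tablet  | Frank   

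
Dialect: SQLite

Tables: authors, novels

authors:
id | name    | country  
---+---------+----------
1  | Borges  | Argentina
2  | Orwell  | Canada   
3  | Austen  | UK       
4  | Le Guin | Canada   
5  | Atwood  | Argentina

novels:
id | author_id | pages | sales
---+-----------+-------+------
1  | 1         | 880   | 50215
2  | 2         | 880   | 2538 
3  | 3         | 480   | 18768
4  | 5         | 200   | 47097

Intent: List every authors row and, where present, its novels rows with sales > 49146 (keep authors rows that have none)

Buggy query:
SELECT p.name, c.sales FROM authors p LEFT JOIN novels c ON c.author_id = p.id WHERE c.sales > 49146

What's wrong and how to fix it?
Bug: A WHERE condition on the right-hand table after LEFT JOIN drops unmatched parents

Fix: Move the right-table condition into the ON clause so unmatched parents are kept

Corrected query:
SELECT p.name, c.sales FROM authors p LEFT JOIN novels c ON c.author_id = p.id AND c.sales > 49146

Result:
name    | sales
--------+------
Borges  | 50215
Orwell  | NULL 
Austen  | NULL 
Le Guin | NULL 
Atwood  | NULL 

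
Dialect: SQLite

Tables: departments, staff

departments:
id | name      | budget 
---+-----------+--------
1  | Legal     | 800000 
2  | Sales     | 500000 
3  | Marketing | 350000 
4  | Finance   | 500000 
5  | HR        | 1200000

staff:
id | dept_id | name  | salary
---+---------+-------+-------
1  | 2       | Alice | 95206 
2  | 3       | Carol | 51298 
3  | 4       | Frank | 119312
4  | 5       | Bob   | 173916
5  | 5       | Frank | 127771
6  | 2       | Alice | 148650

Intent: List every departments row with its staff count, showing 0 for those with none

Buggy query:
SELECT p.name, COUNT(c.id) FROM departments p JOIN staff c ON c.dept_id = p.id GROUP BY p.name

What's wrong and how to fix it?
Bug: INNER JOIN drops departments rows that have no matching staff rows

Fix: Switch to LEFT JOIN to retain unmatched parent rows

Corrected query:
SELECT p.name, COUNT(c.id) FROM departments p LEFT JOIN staff c ON c.dept_id = p.id GROUP BY p.name

Result:
name      | COUNT(c.id)
----------+------------
Finance   | 1          
HR        | 2          
Legal     | 0          
Marketing | 1          
Sales     | 2          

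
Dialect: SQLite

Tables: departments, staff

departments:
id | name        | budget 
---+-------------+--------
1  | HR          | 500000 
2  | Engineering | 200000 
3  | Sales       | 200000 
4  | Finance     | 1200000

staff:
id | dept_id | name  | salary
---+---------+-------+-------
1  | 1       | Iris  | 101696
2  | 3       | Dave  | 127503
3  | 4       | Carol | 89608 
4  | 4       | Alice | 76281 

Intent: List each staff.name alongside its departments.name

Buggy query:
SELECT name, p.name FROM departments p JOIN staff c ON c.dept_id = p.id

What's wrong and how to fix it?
Bug: 'name' exists in both joined tables, so the database can't tell which one is meant

Fix: Prefix ambiguous columns with the table alias

Corrected query:
SELECT c.name, p.name FROM departments p JOIN staff c ON c.dept_id = p.id

Result:
name  | name   
------+--------
Iris  | HR     
Dave  | Sales  
Carol | Finance
Alice | Finance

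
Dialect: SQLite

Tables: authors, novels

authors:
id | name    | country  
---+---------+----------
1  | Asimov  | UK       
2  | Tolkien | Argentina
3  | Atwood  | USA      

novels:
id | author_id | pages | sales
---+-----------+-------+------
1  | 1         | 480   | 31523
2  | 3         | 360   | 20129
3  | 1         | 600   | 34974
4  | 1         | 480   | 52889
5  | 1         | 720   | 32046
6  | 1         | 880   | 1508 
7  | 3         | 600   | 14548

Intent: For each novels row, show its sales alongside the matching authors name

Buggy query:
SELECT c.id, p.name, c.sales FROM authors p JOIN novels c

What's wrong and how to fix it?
Bug: Missing join condition: each novels row is matched to all authors rows instead of just its own

Fix: Specify the join condition linking the foreign key to the parent id

Corrected query:
SELECT c.id, p.name, c.sales FROM authors p JOIN novels c ON c.author_id = p.id

Result:
id | name   | sales
---+--------+------
1  | Asimov | 31523
2  | Atwood | 20129
3  | Asimov | 34974
4  | Asimov | 52889
5  | Asimov | 32046
6  | Asimov | 1508 
7  | Atwood | 14548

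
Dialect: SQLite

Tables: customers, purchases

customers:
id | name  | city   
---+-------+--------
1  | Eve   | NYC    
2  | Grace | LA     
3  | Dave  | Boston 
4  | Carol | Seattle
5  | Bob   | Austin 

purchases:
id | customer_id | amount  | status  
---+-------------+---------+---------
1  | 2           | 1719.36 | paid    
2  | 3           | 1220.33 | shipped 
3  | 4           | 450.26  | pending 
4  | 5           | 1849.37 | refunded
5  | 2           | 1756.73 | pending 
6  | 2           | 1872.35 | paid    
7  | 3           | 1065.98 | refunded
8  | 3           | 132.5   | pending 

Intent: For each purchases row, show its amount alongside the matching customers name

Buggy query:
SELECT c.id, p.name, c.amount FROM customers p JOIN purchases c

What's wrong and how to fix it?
Bug: Missing join condition: each purchases row is matched to all customers rows instead of just its own

Fix: Add ON c.customer_id = p.id to the JOIN

Corrected query:
SELECT c.id, p.name, c.amount FROM customers p JOIN purchases c ON c.customer_id = p.id

Result:
id | name  | amount 
---+-------+--------
1  | Grace | 1719.36
2  | Dave  | 1220.33
3  | Carol | 450.26 
4  | Bob   | 1849.37
5  | Grace | 1756.73
6  | Grace | 1872.35
7  | Dave  | 1065.98
8  | Dave  | 132.5  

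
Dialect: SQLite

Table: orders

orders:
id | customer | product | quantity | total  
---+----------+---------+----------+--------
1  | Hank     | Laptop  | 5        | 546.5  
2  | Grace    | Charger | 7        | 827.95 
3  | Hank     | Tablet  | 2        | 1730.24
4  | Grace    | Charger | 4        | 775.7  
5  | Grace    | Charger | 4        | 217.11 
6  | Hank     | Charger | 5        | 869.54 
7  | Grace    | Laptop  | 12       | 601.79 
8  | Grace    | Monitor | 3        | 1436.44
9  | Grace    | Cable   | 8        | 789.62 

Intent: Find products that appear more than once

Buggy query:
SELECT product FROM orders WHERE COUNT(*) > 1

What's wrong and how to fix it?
Bug: COUNT(*) is an aggregate and cannot be used in WHERE

Fix: Group first, then use HAVING for the count condition

Corrected query:
SELECT product FROM orders GROUP BY product HAVING COUNT(*) > 1

Result:
product
-------
Charger
Laptop 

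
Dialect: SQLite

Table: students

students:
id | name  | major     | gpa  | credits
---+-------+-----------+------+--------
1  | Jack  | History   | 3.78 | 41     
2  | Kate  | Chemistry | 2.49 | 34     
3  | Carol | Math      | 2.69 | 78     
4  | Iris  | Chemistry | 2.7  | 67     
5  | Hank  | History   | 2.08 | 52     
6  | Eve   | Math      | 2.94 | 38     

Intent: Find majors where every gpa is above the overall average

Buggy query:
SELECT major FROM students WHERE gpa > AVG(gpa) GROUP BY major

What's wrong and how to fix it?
Bug: AVG() is an aggregate; it can't sit directly in WHERE

Fix: Compute the overall average in a scalar subquery and compare each group's MIN against it in HAVING

Corrected query:
SELECT major FROM students GROUP BY major HAVING MIN(gpa) > (SELECT AVG(gpa) FROM students)

Result:
(no rows)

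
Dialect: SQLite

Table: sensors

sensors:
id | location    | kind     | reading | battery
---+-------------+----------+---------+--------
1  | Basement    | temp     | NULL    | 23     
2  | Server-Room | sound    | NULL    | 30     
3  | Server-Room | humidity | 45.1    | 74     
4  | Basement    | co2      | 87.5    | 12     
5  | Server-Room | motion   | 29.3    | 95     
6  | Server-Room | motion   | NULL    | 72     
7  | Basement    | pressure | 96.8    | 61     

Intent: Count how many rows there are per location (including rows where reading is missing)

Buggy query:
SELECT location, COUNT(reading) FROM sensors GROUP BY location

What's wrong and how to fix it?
Bug: COUNT(reading) skips NULLs, so groups with missing reading are undercounted

Fix: Replace COUNT(reading) with COUNT(*)

Corrected query:
SELECT location, COUNT(*) FROM sensors GROUP BY location

Result:
location    | COUNT(*)
------------+---------
Basement    | 3       
Server-Room | 4       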